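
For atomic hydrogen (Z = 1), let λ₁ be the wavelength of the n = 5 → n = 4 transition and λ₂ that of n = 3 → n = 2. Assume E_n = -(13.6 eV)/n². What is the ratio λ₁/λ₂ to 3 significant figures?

6.17

λ ∝ 1/ΔE ∝ 1/(1/n_f² − 1/n_i²), and the Z² and hc factors cancel in the ratio.
λ₁/λ₂ = (1/2² − 1/3²)/(1/4² − 1/5²) = 0.1389/0.02250 = 6.17.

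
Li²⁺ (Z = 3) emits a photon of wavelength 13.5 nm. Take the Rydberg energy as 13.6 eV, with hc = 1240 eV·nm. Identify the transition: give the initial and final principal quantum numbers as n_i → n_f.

n_i = 2, n_f = 1

The photon energy is ΔE = hc/λ = 1240 / 13.5 = 91.85 eV.
With Z = 3, ΔE = 122.4 × (1/n_f² − 1/n_i²), so 1/n_f² − 1/n_i² = 0.7504.
Trying n_f = 1 gives 1/n_i² = 0.2496, i.e. n_i ≈ 2; this pair matches.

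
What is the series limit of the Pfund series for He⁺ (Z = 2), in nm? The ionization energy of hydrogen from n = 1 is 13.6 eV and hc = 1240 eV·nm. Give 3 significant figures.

570 nm

The Pfund series has lower level n_f = 5; the series limit corresponds to n_i → ∞.
ΔE_max = 13.6 × 4 / 5² = 2.176 eV.
λ_min = 1240 / 2.176 = 570 nm.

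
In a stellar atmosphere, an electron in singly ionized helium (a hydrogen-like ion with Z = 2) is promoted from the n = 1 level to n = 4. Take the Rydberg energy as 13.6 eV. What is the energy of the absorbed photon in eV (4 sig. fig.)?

51.00 eV

The Bohr energies scale as Z², so for Z = 2: E_n = −54.40/n² eV.
E_4 = −54.40/16 = −3.400 eV and E_1 = −54.40/1 = −54.40 eV.
The photon energy is |E_4 − E_1| = 51.00 eV.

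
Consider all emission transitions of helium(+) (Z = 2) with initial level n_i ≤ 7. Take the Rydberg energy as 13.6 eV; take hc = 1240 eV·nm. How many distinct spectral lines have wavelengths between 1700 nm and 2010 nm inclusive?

Enumerate all n_i → n_f pairs with 1 ≤ n_f < n_i ≤ 7 and compute λ = 1240 / [13.6·4·(1/n_f² − 1/n_i²)].
Lines falling in [1700, 2010] nm: 6→5 (1865 nm).

1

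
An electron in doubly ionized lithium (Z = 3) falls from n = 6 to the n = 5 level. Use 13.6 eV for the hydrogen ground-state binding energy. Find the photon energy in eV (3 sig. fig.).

The Bohr energies scale as Z², so for Z = 3: E_n = −122.4/n² eV.
E_6 = −122.4/36 = −3.400 eV and E_5 = −122.4/25 = −4.896 eV.
The photon energy is |E_6 − E_5| = 1.50 eV.

1.50 eV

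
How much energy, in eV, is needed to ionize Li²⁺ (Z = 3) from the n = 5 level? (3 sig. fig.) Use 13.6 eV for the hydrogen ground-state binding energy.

4.90 eV

E_n = −13.6 Z²/n² = −122.4/n² eV for Z = 3.
E_5 = −122.4/25 = −4.90 eV, so ionization (to E = 0) requires 4.90 eV.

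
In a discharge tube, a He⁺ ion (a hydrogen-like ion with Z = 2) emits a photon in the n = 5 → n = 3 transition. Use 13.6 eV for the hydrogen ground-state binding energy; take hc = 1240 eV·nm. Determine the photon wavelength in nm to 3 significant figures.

321 nm

For Z = 2 the level energies scale as Z², so the effective Rydberg energy is 13.6 × 4 = 54.40 eV.
ΔE = 54.40 × (1/3² − 1/5²) = 54.40 × 0.07111 = 3.868 eV.
λ = hc/ΔE = 1240 / 3.868 = 321 nm.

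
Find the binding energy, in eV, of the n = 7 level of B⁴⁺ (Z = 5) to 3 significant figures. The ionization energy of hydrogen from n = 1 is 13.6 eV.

E_n = −13.6 Z²/n² = −340.0/n² eV for Z = 5.
E_7 = −340.0/49 = −6.94 eV, so ionization (to E = 0) requires 6.94 eV.

6.94 eV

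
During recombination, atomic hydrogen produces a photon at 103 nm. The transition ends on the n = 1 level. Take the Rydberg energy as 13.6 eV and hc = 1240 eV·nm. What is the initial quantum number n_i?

n_i = 3

The photon energy is ΔE = hc/λ = 1240 / 103 = 12.04 eV.
With Z = 1, ΔE = 13.60 × (1/n_f² − 1/n_i²), so 1/n_f² − 1/n_i² = 0.8852.
With n_f = 1: 1/n_i² = 1/1 − 0.8852 = 0.1148, so n_i ≈ 2.95.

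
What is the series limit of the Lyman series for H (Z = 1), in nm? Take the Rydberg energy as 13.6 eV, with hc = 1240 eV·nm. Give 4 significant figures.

91.18 nm

The Lyman series has lower level n_f = 1; the series limit corresponds to n_i → ∞.
ΔE_max = 13.6 × 1 / 1² = 13.60 eV.
λ_min = 1240 / 13.60 = 91.18 nm.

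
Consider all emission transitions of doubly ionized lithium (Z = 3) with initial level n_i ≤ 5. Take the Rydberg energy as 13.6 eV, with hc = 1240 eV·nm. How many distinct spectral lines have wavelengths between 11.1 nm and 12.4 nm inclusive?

1

Enumerate all n_i → n_f pairs with 1 ≤ n_f < n_i ≤ 5 and compute λ = 1240 / [13.6·9·(1/n_f² − 1/n_i²)].
Lines falling in [11.1, 12.4] nm: 3→1 (11.40 nm).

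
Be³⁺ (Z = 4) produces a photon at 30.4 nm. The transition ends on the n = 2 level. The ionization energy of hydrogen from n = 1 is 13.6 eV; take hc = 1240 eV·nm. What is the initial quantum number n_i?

The photon energy is ΔE = hc/λ = 1240 / 30.4 = 40.79 eV.
With Z = 4, ΔE = 217.6 × (1/n_f² − 1/n_i²), so 1/n_f² − 1/n_i² = 0.1875.
With n_f = 2: 1/n_i² = 1/4 − 0.1875 = 0.06255, so n_i ≈ 4.00.

n_i = 4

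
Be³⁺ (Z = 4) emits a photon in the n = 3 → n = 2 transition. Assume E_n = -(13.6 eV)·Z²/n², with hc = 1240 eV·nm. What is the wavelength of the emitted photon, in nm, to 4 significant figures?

For Z = 4 the level energies scale as Z², so the effective Rydberg energy is 13.6 × 16 = 217.6 eV.
ΔE = 217.6 × (1/2² − 1/3²) = 217.6 × 0.1389 = 30.22 eV.
λ = hc/ΔE = 1240 / 30.22 = 41.03 nm.

41.03 nm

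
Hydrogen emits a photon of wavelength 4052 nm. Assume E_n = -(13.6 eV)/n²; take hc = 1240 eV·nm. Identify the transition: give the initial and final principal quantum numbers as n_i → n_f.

The photon energy is ΔE = hc/λ = 1240 / 4052 = 0.3060 eV.
With Z = 1, ΔE = 13.60 × (1/n_f² − 1/n_i²), so 1/n_f² − 1/n_i² = 0.02250.
Trying n_f = 4 gives 1/n_i² = 0.04000, i.e. n_i ≈ 5; this pair matches.

n_i = 5, n_f = 4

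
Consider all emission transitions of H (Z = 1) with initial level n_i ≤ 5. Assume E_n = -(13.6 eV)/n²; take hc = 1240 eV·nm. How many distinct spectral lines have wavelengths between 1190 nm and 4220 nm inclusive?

Enumerate all n_i → n_f pairs with 1 ≤ n_f < n_i ≤ 5 and compute λ = 1240 / [13.6·1·(1/n_f² − 1/n_i²)].
Lines falling in [1190, 4220] nm: 5→3 (1282 nm), 4→3 (1876 nm), 5→4 (4052 nm).

3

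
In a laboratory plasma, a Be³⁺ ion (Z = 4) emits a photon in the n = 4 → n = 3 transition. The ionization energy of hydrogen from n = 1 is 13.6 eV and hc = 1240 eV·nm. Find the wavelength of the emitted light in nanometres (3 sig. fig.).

For Z = 4 the level energies scale as Z², so the effective Rydberg energy is 13.6 × 16 = 217.6 eV.
ΔE = 217.6 × (1/3² − 1/4²) = 217.6 × 0.04861 = 10.58 eV.
λ = hc/ΔE = 1240 / 10.58 = 117 nm.

117 nm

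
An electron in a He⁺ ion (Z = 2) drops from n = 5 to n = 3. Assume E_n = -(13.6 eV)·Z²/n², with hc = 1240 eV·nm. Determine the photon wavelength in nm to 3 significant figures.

321 nm

For Z = 2 the level energies scale as Z², so the effective Rydberg energy is 13.6 × 4 = 54.40 eV.
ΔE = 54.40 × (1/3² − 1/5²) = 54.40 × 0.07111 = 3.868 eV.
λ = hc/ΔE = 1240 / 3.868 = 321 nm.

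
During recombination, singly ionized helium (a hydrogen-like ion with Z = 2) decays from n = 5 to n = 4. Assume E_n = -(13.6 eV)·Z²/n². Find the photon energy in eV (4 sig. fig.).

The Bohr energies scale as Z², so for Z = 2: E_n = −54.40/n² eV.
E_5 = −54.40/25 = −2.176 eV and E_4 = −54.40/16 = −3.400 eV.
The photon energy is |E_5 − E_4| = 1.224 eV.

1.224 eV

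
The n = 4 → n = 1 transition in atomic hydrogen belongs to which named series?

Lyman

The series is set by the lower level: n_f = 1 is the Lyman series.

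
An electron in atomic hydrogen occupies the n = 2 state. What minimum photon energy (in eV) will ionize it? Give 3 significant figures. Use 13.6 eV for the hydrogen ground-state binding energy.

E_2 = −13.60/4 = −3.40 eV, so ionization (to E = 0) requires 3.40 eV.

3.40 eV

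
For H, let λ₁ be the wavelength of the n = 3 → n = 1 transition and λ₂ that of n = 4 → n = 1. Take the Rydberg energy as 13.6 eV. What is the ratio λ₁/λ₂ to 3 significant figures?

λ ∝ 1/ΔE ∝ 1/(1/n_f² − 1/n_i²), and the Z² and hc factors cancel in the ratio.
λ₁/λ₂ = (1/1² − 1/4²)/(1/1² − 1/3²) = 0.9375/0.8889 = 1.05.

1.05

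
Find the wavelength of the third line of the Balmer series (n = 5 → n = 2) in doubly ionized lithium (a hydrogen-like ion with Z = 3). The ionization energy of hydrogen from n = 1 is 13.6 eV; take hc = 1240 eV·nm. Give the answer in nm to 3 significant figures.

The Balmer series terminates on n_f = 2; the third line has n_i = 2+3 = 5.
ΔE = 122.4 × (1/2² − 1/5²) = 25.70 eV.
λ = 1240 / 25.70 = 48.2 nm.

48.2 nm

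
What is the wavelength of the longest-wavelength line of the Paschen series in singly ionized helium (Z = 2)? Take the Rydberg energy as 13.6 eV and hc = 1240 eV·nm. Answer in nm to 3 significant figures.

469 nm

The Paschen series terminates on n_f = 3; the first line has n_i = 3+1 = 4.
ΔE = 54.40 × (1/3² − 1/4²) = 2.644 eV.
λ = 1240 / 2.644 = 469 nm.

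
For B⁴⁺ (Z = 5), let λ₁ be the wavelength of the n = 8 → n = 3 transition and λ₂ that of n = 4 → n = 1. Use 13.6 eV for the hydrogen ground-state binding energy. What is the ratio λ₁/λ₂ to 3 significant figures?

λ ∝ 1/ΔE ∝ 1/(1/n_f² − 1/n_i²), and the Z² and hc factors cancel in the ratio.
λ₁/λ₂ = (1/1² − 1/4²)/(1/3² − 1/8²) = 0.9375/0.09549 = 9.82.

9.82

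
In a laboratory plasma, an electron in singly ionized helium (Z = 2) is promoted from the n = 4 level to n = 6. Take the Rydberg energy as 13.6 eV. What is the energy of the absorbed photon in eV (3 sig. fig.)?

The Bohr energies scale as Z², so for Z = 2: E_n = −54.40/n² eV.
E_6 = −54.40/36 = −1.511 eV and E_4 = −54.40/16 = −3.400 eV.
The photon energy is |E_6 − E_4| = 1.89 eV.

1.89 eV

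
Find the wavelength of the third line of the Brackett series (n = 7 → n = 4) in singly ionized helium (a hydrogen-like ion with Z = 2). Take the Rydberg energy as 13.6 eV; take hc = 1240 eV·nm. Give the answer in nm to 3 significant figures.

The Brackett series terminates on n_f = 4; the third line has n_i = 4+3 = 7.
ΔE = 54.40 × (1/4² − 1/7²) = 2.290 eV.
λ = 1240 / 2.290 = 542 nm.

542 nm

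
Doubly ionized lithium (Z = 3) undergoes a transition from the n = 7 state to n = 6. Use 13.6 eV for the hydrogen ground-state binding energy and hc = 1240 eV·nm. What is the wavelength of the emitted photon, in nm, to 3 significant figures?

1370 nm

For Z = 3 the level energies scale as Z², so the effective Rydberg energy is 13.6 × 9 = 122.4 eV.
ΔE = 122.4 × (1/6² − 1/7²) = 122.4 × 0.007370 = 0.9020 eV.
λ = hc/ΔE = 1240 / 0.9020 = 1370 nm.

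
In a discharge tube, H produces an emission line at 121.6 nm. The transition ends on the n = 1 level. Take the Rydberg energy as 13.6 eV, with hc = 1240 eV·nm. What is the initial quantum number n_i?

n_i = 2

The photon energy is ΔE = hc/λ = 1240 / 121.6 = 10.20 eV.
With Z = 1, ΔE = 13.60 × (1/n_f² − 1/n_i²), so 1/n_f² − 1/n_i² = 0.7498.
With n_f = 1: 1/n_i² = 1/1 − 0.7498 = 0.2502, so n_i ≈ 2.00.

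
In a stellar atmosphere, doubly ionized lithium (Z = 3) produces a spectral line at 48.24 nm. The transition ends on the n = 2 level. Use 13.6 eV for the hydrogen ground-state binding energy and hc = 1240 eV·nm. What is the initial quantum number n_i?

The photon energy is ΔE = hc/λ = 1240 / 48.24 = 25.70 eV.
With Z = 3, ΔE = 122.4 × (1/n_f² − 1/n_i²), so 1/n_f² − 1/n_i² = 0.2100.
With n_f = 2: 1/n_i² = 1/4 − 0.2100 = 0.03999, so n_i ≈ 5.00.

n_i = 5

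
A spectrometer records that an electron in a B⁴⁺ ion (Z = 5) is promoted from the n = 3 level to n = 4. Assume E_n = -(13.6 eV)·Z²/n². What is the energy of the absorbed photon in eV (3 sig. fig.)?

16.5 eV

The Bohr energies scale as Z², so for Z = 5: E_n = −340.0/n² eV.
E_4 = −340.0/16 = −21.25 eV and E_3 = −340.0/9 = −37.78 eV.
The photon energy is |E_4 − E_3| = 16.5 eV.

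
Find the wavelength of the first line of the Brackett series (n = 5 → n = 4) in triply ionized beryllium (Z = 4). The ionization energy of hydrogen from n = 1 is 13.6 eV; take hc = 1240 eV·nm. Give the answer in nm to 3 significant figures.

253 nm

The Brackett series terminates on n_f = 4; the first line has n_i = 4+1 = 5.
ΔE = 217.6 × (1/4² − 1/5²) = 4.896 eV.
λ = 1240 / 4.896 = 253 nm.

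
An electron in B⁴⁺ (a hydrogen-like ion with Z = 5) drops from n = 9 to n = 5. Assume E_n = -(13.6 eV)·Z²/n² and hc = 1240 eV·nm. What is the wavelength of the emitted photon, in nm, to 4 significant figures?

For Z = 5 the level energies scale as Z², so the effective Rydberg energy is 13.6 × 25 = 340.0 eV.
ΔE = 340.0 × (1/5² − 1/9²) = 340.0 × 0.02765 = 9.402 eV.
λ = hc/ΔE = 1240 / 9.402 = 131.9 nm.

131.9 nm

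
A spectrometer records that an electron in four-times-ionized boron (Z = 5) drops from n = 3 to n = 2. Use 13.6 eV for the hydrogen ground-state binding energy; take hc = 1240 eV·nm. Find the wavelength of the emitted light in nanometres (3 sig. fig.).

For Z = 5 the level energies scale as Z², so the effective Rydberg energy is 13.6 × 25 = 340.0 eV.
ΔE = 340.0 × (1/2² − 1/3²) = 340.0 × 0.1389 = 47.22 eV.
λ = hc/ΔE = 1240 / 47.22 = 26.3 nm.

26.3 nm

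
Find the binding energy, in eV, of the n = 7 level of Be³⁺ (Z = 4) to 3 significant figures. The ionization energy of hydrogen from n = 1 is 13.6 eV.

4.44 eV

E_n = −13.6 Z²/n² = −217.6/n² eV for Z = 4.
E_7 = −217.6/49 = −4.44 eV, so ionization (to E = 0) requires 4.44 eV.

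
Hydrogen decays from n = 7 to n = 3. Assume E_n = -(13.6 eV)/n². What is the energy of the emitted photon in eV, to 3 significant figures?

1.23 eV

E_7 = −13.60/49 = −0.2776 eV and E_3 = −13.60/9 = −1.511 eV.
The photon energy is |E_7 − E_3| = 1.23 eV.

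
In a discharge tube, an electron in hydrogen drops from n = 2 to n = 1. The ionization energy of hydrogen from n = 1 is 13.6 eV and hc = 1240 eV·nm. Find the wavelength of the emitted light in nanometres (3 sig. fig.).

122 nm

ΔE = 13.60 × (1/1² − 1/2²) = 13.60 × 0.7500 = 10.20 eV.
λ = hc/ΔE = 1240 / 10.20 = 122 nm.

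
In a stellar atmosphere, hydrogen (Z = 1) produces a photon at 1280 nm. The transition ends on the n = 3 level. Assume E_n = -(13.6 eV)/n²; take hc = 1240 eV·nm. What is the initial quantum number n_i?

The photon energy is ΔE = hc/λ = 1240 / 1280 = 0.9688 eV.
With Z = 1, ΔE = 13.60 × (1/n_f² − 1/n_i²), so 1/n_f² − 1/n_i² = 0.07123.
With n_f = 3: 1/n_i² = 1/9 − 0.07123 = 0.03988, so n_i ≈ 5.01.

n_i = 5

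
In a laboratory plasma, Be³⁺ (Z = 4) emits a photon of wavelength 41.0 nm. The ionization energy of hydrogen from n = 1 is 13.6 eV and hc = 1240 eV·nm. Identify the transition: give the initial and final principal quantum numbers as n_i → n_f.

n_i = 3, n_f = 2

The photon energy is ΔE = hc/λ = 1240 / 41.0 = 30.24 eV.
With Z = 4, ΔE = 217.6 × (1/n_f² − 1/n_i²), so 1/n_f² − 1/n_i² = 0.1390.
Trying n_f = 2 gives 1/n_i² = 0.1110, i.e. n_i ≈ 3; this pair matches.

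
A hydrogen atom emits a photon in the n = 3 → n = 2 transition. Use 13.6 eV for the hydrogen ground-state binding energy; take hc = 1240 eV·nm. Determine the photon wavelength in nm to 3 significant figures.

ΔE = 13.60 × (1/2² − 1/3²) = 13.60 × 0.1389 = 1.889 eV.
λ = hc/ΔE = 1240 / 1.889 = 656 nm.
This line belongs to the Balmer series.

656 nm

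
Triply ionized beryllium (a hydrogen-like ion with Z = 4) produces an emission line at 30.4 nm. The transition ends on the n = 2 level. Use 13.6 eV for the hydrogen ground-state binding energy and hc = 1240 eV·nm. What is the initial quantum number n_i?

n_i = 4

The photon energy is ΔE = hc/λ = 1240 / 30.4 = 40.79 eV.
With Z = 4, ΔE = 217.6 × (1/n_f² − 1/n_i²), so 1/n_f² − 1/n_i² = 0.1875.
With n_f = 2: 1/n_i² = 1/4 − 0.1875 = 0.06255, so n_i ≈ 4.00.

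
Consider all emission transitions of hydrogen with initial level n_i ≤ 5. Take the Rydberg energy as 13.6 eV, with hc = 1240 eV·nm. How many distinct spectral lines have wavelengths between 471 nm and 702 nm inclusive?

Enumerate all n_i → n_f pairs with 1 ≤ n_f < n_i ≤ 5 and compute λ = 1240 / [13.6·1·(1/n_f² − 1/n_i²)].
Lines falling in [471, 702] nm: 4→2 (486.3 nm), 3→2 (656.5 nm).

2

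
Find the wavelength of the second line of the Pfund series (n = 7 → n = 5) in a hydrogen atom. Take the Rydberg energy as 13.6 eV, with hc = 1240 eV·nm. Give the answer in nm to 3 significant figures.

The Pfund series terminates on n_f = 5; the second line has n_i = 5+2 = 7.
ΔE = 13.60 × (1/5² − 1/7²) = 0.2664 eV.
λ = 1240 / 0.2664 = 4650 nm.

4650 nm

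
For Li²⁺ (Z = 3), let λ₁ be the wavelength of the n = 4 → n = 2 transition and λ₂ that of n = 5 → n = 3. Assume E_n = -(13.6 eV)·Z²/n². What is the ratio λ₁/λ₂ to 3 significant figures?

0.379

λ ∝ 1/ΔE ∝ 1/(1/n_f² − 1/n_i²), and the Z² and hc factors cancel in the ratio.
λ₁/λ₂ = (1/3² − 1/5²)/(1/2² − 1/4²) = 0.07111/0.1875 = 0.379.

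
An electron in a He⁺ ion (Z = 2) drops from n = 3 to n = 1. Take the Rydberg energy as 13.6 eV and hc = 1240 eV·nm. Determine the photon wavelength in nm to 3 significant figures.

25.6 nm

For Z = 2 the level energies scale as Z², so the effective Rydberg energy is 13.6 × 4 = 54.40 eV.
ΔE = 54.40 × (1/1² − 1/3²) = 54.40 × 0.8889 = 48.36 eV.
λ = hc/ΔE = 1240 / 48.36 = 25.6 nm.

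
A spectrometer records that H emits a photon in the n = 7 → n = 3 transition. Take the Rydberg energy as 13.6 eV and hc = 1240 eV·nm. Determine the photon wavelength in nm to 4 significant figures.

1005 nm

ΔE = 13.60 × (1/3² − 1/7²) = 13.60 × 0.09070 = 1.234 eV.
λ = hc/ΔE = 1240 / 1.234 = 1005 nm.
This line belongs to the Paschen series.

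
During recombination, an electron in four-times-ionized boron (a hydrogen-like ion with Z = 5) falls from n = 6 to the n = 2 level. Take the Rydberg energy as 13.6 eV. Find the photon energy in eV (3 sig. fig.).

75.6 eV

The Bohr energies scale as Z², so for Z = 5: E_n = −340.0/n² eV.
E_6 = −340.0/36 = −9.444 eV and E_2 = −340.0/4 = −85.00 eV.
The photon energy is |E_6 − E_2| = 75.6 eV.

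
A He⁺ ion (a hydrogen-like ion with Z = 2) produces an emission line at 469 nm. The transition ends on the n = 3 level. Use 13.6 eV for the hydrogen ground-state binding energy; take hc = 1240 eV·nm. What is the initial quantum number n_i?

n_i = 4

The photon energy is ΔE = hc/λ = 1240 / 469 = 2.644 eV.
With Z = 2, ΔE = 54.40 × (1/n_f² − 1/n_i²), so 1/n_f² − 1/n_i² = 0.04860.
With n_f = 3: 1/n_i² = 1/9 − 0.04860 = 0.06251, so n_i ≈ 4.00.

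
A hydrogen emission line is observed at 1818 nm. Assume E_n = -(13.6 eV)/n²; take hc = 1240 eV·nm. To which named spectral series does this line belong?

Brackett

ΔE = 1240/1818 = 0.6821 eV.
This matches 13.6 × (1/4² − 1/9²), so n_f = 4: the Brackett series.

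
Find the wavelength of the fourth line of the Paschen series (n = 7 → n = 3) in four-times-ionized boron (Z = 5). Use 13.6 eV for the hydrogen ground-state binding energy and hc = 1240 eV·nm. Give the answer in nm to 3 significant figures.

The Paschen series terminates on n_f = 3; the fourth line has n_i = 3+4 = 7.
ΔE = 340.0 × (1/3² − 1/7²) = 30.84 eV.
λ = 1240 / 30.84 = 40.2 nm.

40.2 nm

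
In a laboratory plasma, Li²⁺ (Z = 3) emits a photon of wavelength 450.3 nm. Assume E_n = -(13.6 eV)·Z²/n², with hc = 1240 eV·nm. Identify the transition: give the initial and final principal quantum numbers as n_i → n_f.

n_i = 5, n_f = 4

The photon energy is ΔE = hc/λ = 1240 / 450.3 = 2.754 eV.
With Z = 3, ΔE = 122.4 × (1/n_f² − 1/n_i²), so 1/n_f² − 1/n_i² = 0.02250.
Trying n_f = 4 gives 1/n_i² = 0.04000, i.e. n_i ≈ 5; this pair matches.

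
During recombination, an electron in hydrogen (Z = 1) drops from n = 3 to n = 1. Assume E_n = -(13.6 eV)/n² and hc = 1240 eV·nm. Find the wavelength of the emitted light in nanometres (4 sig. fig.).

102.6 nm

ΔE = 13.60 × (1/1² − 1/3²) = 13.60 × 0.8889 = 12.09 eV.
λ = hc/ΔE = 1240 / 12.09 = 102.6 nm.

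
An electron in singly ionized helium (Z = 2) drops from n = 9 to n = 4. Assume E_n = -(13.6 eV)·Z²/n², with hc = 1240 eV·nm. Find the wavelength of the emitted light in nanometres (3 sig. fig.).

454 nm

For Z = 2 the level energies scale as Z², so the effective Rydberg energy is 13.6 × 4 = 54.40 eV.
ΔE = 54.40 × (1/4² − 1/9²) = 54.40 × 0.05015 = 2.728 eV.
λ = hc/ΔE = 1240 / 2.728 = 454 nm.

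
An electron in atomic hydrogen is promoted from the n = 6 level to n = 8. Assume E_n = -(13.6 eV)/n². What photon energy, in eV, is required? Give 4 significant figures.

0.1653 eV

E_8 = −13.60/64 = −0.2125 eV and E_6 = −13.60/36 = −0.3778 eV.
The photon energy is |E_8 − E_6| = 0.1653 eV.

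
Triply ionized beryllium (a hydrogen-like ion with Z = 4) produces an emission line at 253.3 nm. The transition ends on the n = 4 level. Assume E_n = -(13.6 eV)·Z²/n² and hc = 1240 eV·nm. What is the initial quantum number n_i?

n_i = 5

The photon energy is ΔE = hc/λ = 1240 / 253.3 = 4.895 eV.
With Z = 4, ΔE = 217.6 × (1/n_f² − 1/n_i²), so 1/n_f² − 1/n_i² = 0.02250.
With n_f = 4: 1/n_i² = 1/16 − 0.02250 = 0.04000, so n_i ≈ 5.00.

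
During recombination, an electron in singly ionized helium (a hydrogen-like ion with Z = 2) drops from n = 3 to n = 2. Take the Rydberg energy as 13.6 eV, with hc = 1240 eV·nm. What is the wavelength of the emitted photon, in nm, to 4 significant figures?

164.1 nm

For Z = 2 the level energies scale as Z², so the effective Rydberg energy is 13.6 × 4 = 54.40 eV.
ΔE = 54.40 × (1/2² − 1/3²) = 54.40 × 0.1389 = 7.556 eV.
λ = hc/ΔE = 1240 / 7.556 = 164.1 nm.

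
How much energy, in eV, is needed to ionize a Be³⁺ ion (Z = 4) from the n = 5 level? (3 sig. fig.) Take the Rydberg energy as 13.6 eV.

8.70 eV

E_n = −13.6 Z²/n² = −217.6/n² eV for Z = 4.
E_5 = −217.6/25 = −8.70 eV, so ionization (to E = 0) requires 8.70 eV.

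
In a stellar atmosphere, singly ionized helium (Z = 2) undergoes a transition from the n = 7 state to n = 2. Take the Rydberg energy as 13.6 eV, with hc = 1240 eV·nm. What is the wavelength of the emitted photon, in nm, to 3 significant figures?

For Z = 2 the level energies scale as Z², so the effective Rydberg energy is 13.6 × 4 = 54.40 eV.
ΔE = 54.40 × (1/2² − 1/7²) = 54.40 × 0.2296 = 12.49 eV.
λ = hc/ΔE = 1240 / 12.49 = 99.3 nm.

99.3 nm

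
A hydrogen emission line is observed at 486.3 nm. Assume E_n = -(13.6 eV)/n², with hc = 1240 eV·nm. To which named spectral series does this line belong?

Balmer

ΔE = 1240/486.3 = 2.550 eV.
This matches 13.6 × (1/2² − 1/4²), so n_f = 2: the Balmer series.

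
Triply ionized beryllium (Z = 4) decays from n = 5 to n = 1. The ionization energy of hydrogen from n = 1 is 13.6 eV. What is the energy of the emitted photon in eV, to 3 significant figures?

The Bohr energies scale as Z², so for Z = 4: E_n = −217.6/n² eV.
E_5 = −217.6/25 = −8.704 eV and E_1 = −217.6/1 = −217.6 eV.
The photon energy is |E_5 − E_1| = 209 eV.

209 eV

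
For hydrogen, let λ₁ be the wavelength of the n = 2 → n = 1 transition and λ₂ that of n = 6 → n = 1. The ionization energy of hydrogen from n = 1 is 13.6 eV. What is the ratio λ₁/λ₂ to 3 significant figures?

1.30

λ ∝ 1/ΔE ∝ 1/(1/n_f² − 1/n_i²), and the Z² and hc factors cancel in the ratio.
λ₁/λ₂ = (1/1² − 1/6²)/(1/1² − 1/2²) = 0.9722/0.7500 = 1.30.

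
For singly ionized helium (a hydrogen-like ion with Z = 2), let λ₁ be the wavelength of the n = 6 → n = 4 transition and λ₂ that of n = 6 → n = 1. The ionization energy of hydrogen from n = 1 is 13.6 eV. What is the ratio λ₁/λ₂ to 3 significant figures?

28.0

λ ∝ 1/ΔE ∝ 1/(1/n_f² − 1/n_i²), and the Z² and hc factors cancel in the ratio.
λ₁/λ₂ = (1/1² − 1/6²)/(1/4² − 1/6²) = 0.9722/0.03472 = 28.0.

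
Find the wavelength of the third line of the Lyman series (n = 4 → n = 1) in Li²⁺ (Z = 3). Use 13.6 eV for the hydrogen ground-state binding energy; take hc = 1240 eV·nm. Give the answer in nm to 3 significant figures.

The Lyman series terminates on n_f = 1; the third line has n_i = 1+3 = 4.
ΔE = 122.4 × (1/1² − 1/4²) = 114.8 eV.
λ = 1240 / 114.8 = 10.8 nm.

10.8 nm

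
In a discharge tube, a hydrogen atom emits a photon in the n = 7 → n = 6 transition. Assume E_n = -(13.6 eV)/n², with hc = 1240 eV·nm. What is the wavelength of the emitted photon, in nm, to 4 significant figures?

12370 nm

ΔE = 13.60 × (1/6² − 1/7²) = 13.60 × 0.007370 = 0.1002 eV.
λ = hc/ΔE = 1240 / 0.1002 = 12370 nm.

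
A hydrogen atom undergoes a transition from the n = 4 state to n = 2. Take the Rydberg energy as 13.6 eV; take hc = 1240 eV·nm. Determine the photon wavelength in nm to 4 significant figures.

486.3 nm

ΔE = 13.60 × (1/2² − 1/4²) = 13.60 × 0.1875 = 2.550 eV.
λ = hc/ΔE = 1240 / 2.550 = 486.3 nm.
This line belongs to the Balmer series.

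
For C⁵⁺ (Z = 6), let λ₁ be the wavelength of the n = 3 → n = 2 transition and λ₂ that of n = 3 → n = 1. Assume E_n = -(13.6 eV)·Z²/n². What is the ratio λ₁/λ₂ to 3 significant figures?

λ ∝ 1/ΔE ∝ 1/(1/n_f² − 1/n_i²), and the Z² and hc factors cancel in the ratio.
λ₁/λ₂ = (1/1² − 1/3²)/(1/2² − 1/3²) = 0.8889/0.1389 = 6.40.

6.40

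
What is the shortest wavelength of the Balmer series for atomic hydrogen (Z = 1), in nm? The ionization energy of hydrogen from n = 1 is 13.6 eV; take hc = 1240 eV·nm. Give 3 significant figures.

The Balmer series has lower level n_f = 2; the series limit corresponds to n_i → ∞.
ΔE_max = 13.6 × 1 / 2² = 3.400 eV.
λ_min = 1240 / 3.400 = 365 nm.

365 nm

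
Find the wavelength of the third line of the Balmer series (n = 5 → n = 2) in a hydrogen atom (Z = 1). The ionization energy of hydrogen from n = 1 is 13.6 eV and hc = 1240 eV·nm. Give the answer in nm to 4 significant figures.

The Balmer series terminates on n_f = 2; the third line has n_i = 2+3 = 5.
ΔE = 13.60 × (1/2² − 1/5²) = 2.856 eV.
λ = 1240 / 2.856 = 434.2 nm.

434.2 nm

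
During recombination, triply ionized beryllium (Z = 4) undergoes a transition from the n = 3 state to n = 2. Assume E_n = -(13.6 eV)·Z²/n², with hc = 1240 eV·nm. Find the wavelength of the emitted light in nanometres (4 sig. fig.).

For Z = 4 the level energies scale as Z², so the effective Rydberg energy is 13.6 × 16 = 217.6 eV.
ΔE = 217.6 × (1/2² − 1/3²) = 217.6 × 0.1389 = 30.22 eV.
λ = hc/ΔE = 1240 / 30.22 = 41.03 nm.

41.03 nm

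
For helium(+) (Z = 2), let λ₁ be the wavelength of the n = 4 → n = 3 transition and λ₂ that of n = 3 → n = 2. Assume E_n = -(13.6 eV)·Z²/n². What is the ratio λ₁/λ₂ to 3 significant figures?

λ ∝ 1/ΔE ∝ 1/(1/n_f² − 1/n_i²), and the Z² and hc factors cancel in the ratio.
λ₁/λ₂ = (1/2² − 1/3²)/(1/3² − 1/4²) = 0.1389/0.04861 = 2.86.

2.86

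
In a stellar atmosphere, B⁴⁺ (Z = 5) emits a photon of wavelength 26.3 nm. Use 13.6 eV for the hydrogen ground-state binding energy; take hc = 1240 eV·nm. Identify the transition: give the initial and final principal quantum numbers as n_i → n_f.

The photon energy is ΔE = hc/λ = 1240 / 26.3 = 47.15 eV.
With Z = 5, ΔE = 340.0 × (1/n_f² − 1/n_i²), so 1/n_f² − 1/n_i² = 0.1387.
Trying n_f = 2 gives 1/n_i² = 0.1113, i.e. n_i ≈ 3; this pair matches.

n_i = 3, n_f = 2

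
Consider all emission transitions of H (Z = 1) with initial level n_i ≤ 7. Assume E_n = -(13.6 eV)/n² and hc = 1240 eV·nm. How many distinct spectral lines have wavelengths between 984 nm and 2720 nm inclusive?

6

Enumerate all n_i → n_f pairs with 1 ≤ n_f < n_i ≤ 7 and compute λ = 1240 / [13.6·1·(1/n_f² − 1/n_i²)].
Lines falling in [984, 2720] nm: 7→3 (1005 nm), 6→3 (1094 nm), 5→3 (1282 nm), 4→3 (1876 nm), 7→4 (2166 nm), 6→4 (2626 nm).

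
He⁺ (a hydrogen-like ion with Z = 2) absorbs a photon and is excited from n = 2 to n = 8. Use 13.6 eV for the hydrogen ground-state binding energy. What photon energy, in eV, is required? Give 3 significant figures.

The Bohr energies scale as Z², so for Z = 2: E_n = −54.40/n² eV.
E_8 = −54.40/64 = −0.8500 eV and E_2 = −54.40/4 = −13.60 eV.
The photon energy is |E_8 − E_2| = 12.8 eV.

12.8 eV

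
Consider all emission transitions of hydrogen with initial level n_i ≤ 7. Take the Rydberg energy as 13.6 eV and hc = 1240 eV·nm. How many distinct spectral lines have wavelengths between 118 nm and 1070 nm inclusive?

Enumerate all n_i → n_f pairs with 1 ≤ n_f < n_i ≤ 7 and compute λ = 1240 / [13.6·1·(1/n_f² − 1/n_i²)].
Lines falling in [118, 1070] nm: 2→1 (121.6 nm), 7→2 (397.1 nm), 6→2 (410.3 nm), 5→2 (434.2 nm), 4→2 (486.3 nm), 3→2 (656.5 nm), 7→3 (1005 nm).

7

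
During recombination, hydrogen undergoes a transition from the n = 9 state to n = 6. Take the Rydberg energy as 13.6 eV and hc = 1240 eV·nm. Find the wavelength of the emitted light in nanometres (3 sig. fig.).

5910 nm

ΔE = 13.60 × (1/6² − 1/9²) = 13.60 × 0.01543 = 0.2099 eV.
λ = hc/ΔE = 1240 / 0.2099 = 5910 nm.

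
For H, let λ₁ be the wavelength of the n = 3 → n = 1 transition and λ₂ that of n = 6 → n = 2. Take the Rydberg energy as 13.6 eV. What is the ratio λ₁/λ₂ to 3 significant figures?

λ ∝ 1/ΔE ∝ 1/(1/n_f² − 1/n_i²), and the Z² and hc factors cancel in the ratio.
λ₁/λ₂ = (1/2² − 1/6²)/(1/1² − 1/3²) = 0.2222/0.8889 = 0.250.

0.250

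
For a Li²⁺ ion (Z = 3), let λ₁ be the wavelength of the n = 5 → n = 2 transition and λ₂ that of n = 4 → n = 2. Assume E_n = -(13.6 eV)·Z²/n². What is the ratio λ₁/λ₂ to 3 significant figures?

0.893

λ ∝ 1/ΔE ∝ 1/(1/n_f² − 1/n_i²), and the Z² and hc factors cancel in the ratio.
λ₁/λ₂ = (1/2² − 1/4²)/(1/2² − 1/5²) = 0.1875/0.2100 = 0.893.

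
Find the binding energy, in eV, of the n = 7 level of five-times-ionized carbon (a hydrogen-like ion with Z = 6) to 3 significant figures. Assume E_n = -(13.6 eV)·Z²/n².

9.99 eV

E_n = −13.6 Z²/n² = −489.6/n² eV for Z = 6.
E_7 = −489.6/49 = −9.99 eV, so ionization (to E = 0) requires 9.99 eV.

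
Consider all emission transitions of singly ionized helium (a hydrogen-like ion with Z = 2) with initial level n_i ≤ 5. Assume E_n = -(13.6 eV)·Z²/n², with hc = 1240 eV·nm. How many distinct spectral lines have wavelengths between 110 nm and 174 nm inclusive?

Enumerate all n_i → n_f pairs with 1 ≤ n_f < n_i ≤ 5 and compute λ = 1240 / [13.6·4·(1/n_f² − 1/n_i²)].
Lines falling in [110, 174] nm: 4→2 (121.6 nm), 3→2 (164.1 nm).

2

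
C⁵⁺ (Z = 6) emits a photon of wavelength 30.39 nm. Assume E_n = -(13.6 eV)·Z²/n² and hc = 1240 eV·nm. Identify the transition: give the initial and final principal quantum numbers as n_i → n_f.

The photon energy is ΔE = hc/λ = 1240 / 30.39 = 40.80 eV.
With Z = 6, ΔE = 489.6 × (1/n_f² − 1/n_i²), so 1/n_f² − 1/n_i² = 0.08334.
Trying n_f = 3 gives 1/n_i² = 0.02777, i.e. n_i ≈ 6; this pair matches.

n_i = 6, n_f = 3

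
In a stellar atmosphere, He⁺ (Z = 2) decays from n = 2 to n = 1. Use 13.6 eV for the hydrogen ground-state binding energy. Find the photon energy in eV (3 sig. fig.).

The Bohr energies scale as Z², so for Z = 2: E_n = −54.40/n² eV.
E_2 = −54.40/4 = −13.60 eV and E_1 = −54.40/1 = −54.40 eV.
The photon energy is |E_2 − E_1| = 40.8 eV.

40.8 eV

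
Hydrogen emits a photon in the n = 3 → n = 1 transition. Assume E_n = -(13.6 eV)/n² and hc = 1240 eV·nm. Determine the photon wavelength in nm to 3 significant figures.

103 nm

ΔE = 13.60 × (1/1² − 1/3²) = 13.60 × 0.8889 = 12.09 eV.
λ = hc/ΔE = 1240 / 12.09 = 103 nm.
This line belongs to the Lyman series.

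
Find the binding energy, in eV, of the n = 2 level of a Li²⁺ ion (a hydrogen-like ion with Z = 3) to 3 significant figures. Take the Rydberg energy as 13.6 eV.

E_n = −13.6 Z²/n² = −122.4/n² eV for Z = 3.
E_2 = −122.4/4 = −30.6 eV, so ionization (to E = 0) requires 30.6 eV.

30.6 eV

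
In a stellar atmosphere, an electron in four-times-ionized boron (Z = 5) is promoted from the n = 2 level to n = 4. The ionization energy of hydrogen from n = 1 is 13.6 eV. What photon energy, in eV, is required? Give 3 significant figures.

The Bohr energies scale as Z², so for Z = 5: E_n = −340.0/n² eV.
E_4 = −340.0/16 = −21.25 eV and E_2 = −340.0/4 = −85.00 eV.
The photon energy is |E_4 − E_2| = 63.8 eV.

63.8 eV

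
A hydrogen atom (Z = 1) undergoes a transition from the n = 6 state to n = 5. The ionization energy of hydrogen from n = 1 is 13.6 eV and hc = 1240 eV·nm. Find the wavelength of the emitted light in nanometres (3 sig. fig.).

ΔE = 13.60 × (1/5² − 1/6²) = 13.60 × 0.01222 = 0.1662 eV.
λ = hc/ΔE = 1240 / 0.1662 = 7460 nm.
This line belongs to the Pfund series.

7460 nm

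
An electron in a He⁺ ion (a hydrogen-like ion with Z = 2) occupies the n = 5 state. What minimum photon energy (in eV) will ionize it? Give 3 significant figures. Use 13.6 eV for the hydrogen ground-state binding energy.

E_n = −13.6 Z²/n² = −54.40/n² eV for Z = 2.
E_5 = −54.40/25 = −2.18 eV, so ionization (to E = 0) requires 2.18 eV.

2.18 eV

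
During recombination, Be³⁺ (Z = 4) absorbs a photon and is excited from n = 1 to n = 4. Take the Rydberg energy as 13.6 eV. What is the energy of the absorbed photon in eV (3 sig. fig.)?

The Bohr energies scale as Z², so for Z = 4: E_n = −217.6/n² eV.
E_4 = −217.6/16 = −13.60 eV and E_1 = −217.6/1 = −217.6 eV.
The photon energy is |E_4 − E_1| = 204 eV.

204 eV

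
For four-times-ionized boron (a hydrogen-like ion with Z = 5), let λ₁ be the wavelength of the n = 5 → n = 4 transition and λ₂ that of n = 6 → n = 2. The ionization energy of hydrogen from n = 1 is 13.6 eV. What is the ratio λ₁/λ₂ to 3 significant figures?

λ ∝ 1/ΔE ∝ 1/(1/n_f² − 1/n_i²), and the Z² and hc factors cancel in the ratio.
λ₁/λ₂ = (1/2² − 1/6²)/(1/4² − 1/5²) = 0.2222/0.02250 = 9.88.

9.88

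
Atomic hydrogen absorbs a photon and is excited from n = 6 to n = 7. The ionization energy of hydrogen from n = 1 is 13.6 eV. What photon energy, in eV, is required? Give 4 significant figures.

0.1002 eV

E_7 = −13.60/49 = −0.2776 eV and E_6 = −13.60/36 = −0.3778 eV.
The photon energy is |E_7 − E_6| = 0.1002 eV.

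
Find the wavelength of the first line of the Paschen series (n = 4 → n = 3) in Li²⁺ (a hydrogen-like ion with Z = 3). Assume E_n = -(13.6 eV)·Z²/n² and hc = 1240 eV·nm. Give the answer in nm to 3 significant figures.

208 nm

The Paschen series terminates on n_f = 3; the first line has n_i = 3+1 = 4.
ΔE = 122.4 × (1/3² − 1/4²) = 5.950 eV.
λ = 1240 / 5.950 = 208 nm.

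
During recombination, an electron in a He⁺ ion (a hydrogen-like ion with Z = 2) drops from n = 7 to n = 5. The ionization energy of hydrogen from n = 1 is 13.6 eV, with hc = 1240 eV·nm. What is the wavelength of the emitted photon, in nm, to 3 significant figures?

For Z = 2 the level energies scale as Z², so the effective Rydberg energy is 13.6 × 4 = 54.40 eV.
ΔE = 54.40 × (1/5² − 1/7²) = 54.40 × 0.01959 = 1.066 eV.
λ = hc/ΔE = 1240 / 1.066 = 1160 nm.

1160 nm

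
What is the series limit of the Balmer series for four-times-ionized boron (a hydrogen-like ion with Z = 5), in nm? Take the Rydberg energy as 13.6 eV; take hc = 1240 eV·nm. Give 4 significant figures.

14.59 nm

The Balmer series has lower level n_f = 2; the series limit corresponds to n_i → ∞.
ΔE_max = 13.6 × 25 / 2² = 85.00 eV.
λ_min = 1240 / 85.00 = 14.59 nm.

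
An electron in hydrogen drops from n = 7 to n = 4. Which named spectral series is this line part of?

Brackett

The series is set by the lower level: n_f = 4 is the Brackett series.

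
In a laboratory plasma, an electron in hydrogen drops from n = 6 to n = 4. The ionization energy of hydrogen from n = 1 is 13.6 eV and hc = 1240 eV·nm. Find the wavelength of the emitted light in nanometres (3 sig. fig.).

ΔE = 13.60 × (1/4² − 1/6²) = 13.60 × 0.03472 = 0.4722 eV.
λ = hc/ΔE = 1240 / 0.4722 = 2630 nm.

2630 nm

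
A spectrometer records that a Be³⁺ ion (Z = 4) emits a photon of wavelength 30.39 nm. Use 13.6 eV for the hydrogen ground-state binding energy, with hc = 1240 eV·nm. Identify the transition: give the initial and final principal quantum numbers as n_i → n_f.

n_i = 4, n_f = 2

The photon energy is ΔE = hc/λ = 1240 / 30.39 = 40.80 eV.
With Z = 4, ΔE = 217.6 × (1/n_f² − 1/n_i²), so 1/n_f² − 1/n_i² = 0.1875.
Trying n_f = 2 gives 1/n_i² = 0.06249, i.e. n_i ≈ 4; this pair matches.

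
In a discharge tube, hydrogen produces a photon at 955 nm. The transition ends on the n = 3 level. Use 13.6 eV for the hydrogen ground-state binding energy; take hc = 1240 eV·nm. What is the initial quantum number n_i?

n_i = 8

The photon energy is ΔE = hc/λ = 1240 / 955 = 1.298 eV.
With Z = 1, ΔE = 13.60 × (1/n_f² − 1/n_i²), so 1/n_f² − 1/n_i² = 0.09547.
With n_f = 3: 1/n_i² = 1/9 − 0.09547 = 0.01564, so n_i ≈ 8.00.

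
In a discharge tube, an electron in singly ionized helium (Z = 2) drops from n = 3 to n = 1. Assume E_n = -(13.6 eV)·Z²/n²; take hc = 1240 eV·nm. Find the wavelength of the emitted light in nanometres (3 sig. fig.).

25.6 nm

For Z = 2 the level energies scale as Z², so the effective Rydberg energy is 13.6 × 4 = 54.40 eV.
ΔE = 54.40 × (1/1² − 1/3²) = 54.40 × 0.8889 = 48.36 eV.
λ = hc/ΔE = 1240 / 48.36 = 25.6 nm.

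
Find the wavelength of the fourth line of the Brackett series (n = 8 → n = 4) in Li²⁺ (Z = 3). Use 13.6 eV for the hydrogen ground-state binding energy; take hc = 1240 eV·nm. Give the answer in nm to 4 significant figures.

216.1 nm

The Brackett series terminates on n_f = 4; the fourth line has n_i = 4+4 = 8.
ΔE = 122.4 × (1/4² − 1/8²) = 5.738 eV.
λ = 1240 / 5.738 = 216.1 nm.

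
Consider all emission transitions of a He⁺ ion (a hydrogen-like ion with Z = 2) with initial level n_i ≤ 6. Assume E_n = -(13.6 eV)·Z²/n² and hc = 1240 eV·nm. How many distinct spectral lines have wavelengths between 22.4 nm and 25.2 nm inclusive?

Enumerate all n_i → n_f pairs with 1 ≤ n_f < n_i ≤ 6 and compute λ = 1240 / [13.6·4·(1/n_f² − 1/n_i²)].
Lines falling in [22.4, 25.2] nm: 6→1 (23.45 nm), 5→1 (23.74 nm), 4→1 (24.31 nm).

3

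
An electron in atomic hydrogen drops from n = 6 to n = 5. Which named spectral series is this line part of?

The series is set by the lower level: n_f = 5 is the Pfund series.

Pfund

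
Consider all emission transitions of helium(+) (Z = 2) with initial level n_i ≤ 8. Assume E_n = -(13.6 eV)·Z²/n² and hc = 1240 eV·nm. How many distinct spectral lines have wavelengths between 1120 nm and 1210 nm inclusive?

1

Enumerate all n_i → n_f pairs with 1 ≤ n_f < n_i ≤ 8 and compute λ = 1240 / [13.6·4·(1/n_f² − 1/n_i²)].
Lines falling in [1120, 1210] nm: 7→5 (1163 nm).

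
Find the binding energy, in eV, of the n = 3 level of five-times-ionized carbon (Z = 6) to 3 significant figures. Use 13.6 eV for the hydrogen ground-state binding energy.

54.4 eV

E_n = −13.6 Z²/n² = −489.6/n² eV for Z = 6.
E_3 = −489.6/9 = −54.4 eV, so ionization (to E = 0) requires 54.4 eV.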